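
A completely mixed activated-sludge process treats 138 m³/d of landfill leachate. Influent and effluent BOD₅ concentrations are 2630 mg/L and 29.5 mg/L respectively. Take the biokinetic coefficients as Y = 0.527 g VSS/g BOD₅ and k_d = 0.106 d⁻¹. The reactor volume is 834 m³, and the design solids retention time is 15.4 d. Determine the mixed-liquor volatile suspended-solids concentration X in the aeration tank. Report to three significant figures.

Solving the biomass balance for X: X = Y Q (S₀−S) θ_c / [V (1+k_d θ_c)] = 0.527 × 138 × (2630 − 29.5) × 15.4 / [834 × (1 + 0.106 × 15.4)] = 1327 mg/L.

X ≈ 1330 mg/L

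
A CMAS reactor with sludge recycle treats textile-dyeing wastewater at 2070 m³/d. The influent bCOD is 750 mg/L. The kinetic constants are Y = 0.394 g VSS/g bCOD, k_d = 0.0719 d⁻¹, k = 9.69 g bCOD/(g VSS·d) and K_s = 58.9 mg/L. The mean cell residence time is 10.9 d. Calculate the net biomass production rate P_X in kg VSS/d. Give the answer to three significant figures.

P_X ≈ 342 kg VSS/d

For a completely mixed reactor with recycle the Lawrence–McCarty relation gives S = K_s·(1 + k_d·θ_c) / [θ_c·(Y·k − k_d) − 1] = 58.9 × (1 + 0.0719 × 10.9) / [10.9 × (0.394 × 9.69 − 0.0719) − 1] = 105.1 / 39.83 = 2.638 mg/L.
Observed yield with endogenous decay: Y_obs = Y / (1 + k_d·θ_c) = 0.394 / (1 + 0.0719 × 10.9) = 0.394 / 1.784 = 0.2209 g VSS/g bCOD.
ΔS = 750 − 2.64 = 747.4 mg/L, so the substrate removal rate is 2070 × 747.4/1000 = 1547 kg bCOD/d.
Net biomass production P_X = Y_obs × Q·(S₀ − S) = 0.2209 × 1547 = 341.7 kg VSS/d.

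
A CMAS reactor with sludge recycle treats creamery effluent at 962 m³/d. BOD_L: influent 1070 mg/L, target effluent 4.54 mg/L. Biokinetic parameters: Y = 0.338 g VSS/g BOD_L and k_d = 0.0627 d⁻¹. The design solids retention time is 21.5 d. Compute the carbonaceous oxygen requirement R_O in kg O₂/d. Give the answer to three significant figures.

R_O ≈ 815 kg O₂/d

Correct the yield for decay: Y_obs = Y/(1 + k_d θ_c) = 0.338 / (1 + 0.0627 × 21.5) = 0.338 / 2.348 = 0.1439.
Q·(S₀ − S) = 962 × (1070 − 4.54) × 10⁻³ = 1025 kg/d removed.
Biomass synthesised: P_X = Y_obs × 1025 = 147.5 kg VSS/d.
R_O = Q·ΔS − 1.42 P_X = 1025 − 209.5 = 815.5 kg O₂/d.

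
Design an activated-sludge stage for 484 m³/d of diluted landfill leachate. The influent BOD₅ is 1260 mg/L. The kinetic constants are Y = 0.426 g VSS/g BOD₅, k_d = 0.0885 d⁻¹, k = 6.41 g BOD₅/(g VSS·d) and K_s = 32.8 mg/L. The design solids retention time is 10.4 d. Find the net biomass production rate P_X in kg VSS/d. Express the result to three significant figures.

P_X ≈ 135 kg VSS/d

For a completely mixed reactor with recycle the Lawrence–McCarty relation gives S = K_s·(1 + k_d·θ_c) / [θ_c·(Y·k − k_d) − 1] = 32.8 × (1 + 0.0885 × 10.4) / [10.4 × (0.426 × 6.41 − 0.0885) − 1] = 62.99 / 26.48 = 2.379 mg/L.
Correct the yield for decay: Y_obs = Y/(1 + k_d θ_c) = 0.426 / (1 + 0.0885 × 10.4) = 0.426 / 1.920 = 0.2218.
ΔS = 1260 − 2.38 = 1258 mg/L, so the substrate removal rate is 484 × 1258/1000 = 608.7 kg BOD₅/d.
Net biomass production P_X = Y_obs × Q·(S₀ − S) = 0.2218 × 608.7 = 135.0 kg VSS/d.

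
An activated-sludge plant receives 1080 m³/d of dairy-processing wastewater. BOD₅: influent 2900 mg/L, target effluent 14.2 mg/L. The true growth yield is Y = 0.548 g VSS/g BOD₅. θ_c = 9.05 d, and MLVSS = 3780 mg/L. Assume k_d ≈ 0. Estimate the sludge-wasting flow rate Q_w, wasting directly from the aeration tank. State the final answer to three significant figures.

Biomass mass balance (decay neglected): V·X = Y·Q·(S₀ − S)·θ_c, so V = 0.548 × 1080 × (2900 − 14.2) × 9.05 / 3780 = 4089 m³.
Wasting from the aeration tank: Q_w = V / θ_c = 4089 / 9.05 = 451.8 m³/d.

Q_w ≈ 452 m³/d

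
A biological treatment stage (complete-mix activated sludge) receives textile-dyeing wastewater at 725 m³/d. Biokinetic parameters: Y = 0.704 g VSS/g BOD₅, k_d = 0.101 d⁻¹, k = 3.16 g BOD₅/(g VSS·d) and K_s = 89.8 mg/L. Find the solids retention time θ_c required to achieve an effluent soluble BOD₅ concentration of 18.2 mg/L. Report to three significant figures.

At the target effluent, Y k S/(K_s+S) = 0.704×3.16×18.2/108.0 = 0.3749 d⁻¹.
θ_c = 1/(μ − k_d) = 1/(0.3749 − 0.101) = 1/0.2739 = 3.651 d.

θ_c ≈ 3.65 d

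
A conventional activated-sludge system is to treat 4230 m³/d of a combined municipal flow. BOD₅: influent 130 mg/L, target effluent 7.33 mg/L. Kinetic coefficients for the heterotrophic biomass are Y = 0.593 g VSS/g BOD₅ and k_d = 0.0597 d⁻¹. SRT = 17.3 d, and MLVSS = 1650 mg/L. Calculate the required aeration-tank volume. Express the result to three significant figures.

Rearranging the biomass balance for a CMAS with decay, V = Y·Q·ΔS·θ_c / [X·(1+k_d θ_c)] = 0.593 × 4230 × (130 − 7.33) × 17.3 / [1650 × (1 + 0.0597 × 17.3)] = 5.32×10^6 / 3354 = 1587 m³.

V ≈ 1590 m³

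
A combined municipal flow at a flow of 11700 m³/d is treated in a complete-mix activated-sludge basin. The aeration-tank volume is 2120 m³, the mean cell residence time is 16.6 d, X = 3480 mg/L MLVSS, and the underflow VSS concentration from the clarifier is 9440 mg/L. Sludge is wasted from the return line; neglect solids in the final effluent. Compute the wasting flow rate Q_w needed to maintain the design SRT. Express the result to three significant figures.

Q_w = (V·X)/(θ_c X_r) = 2120 × 3480 / (16.6 × 9440) = 47.08 m³/d.

Q_w ≈ 47.1 m³/d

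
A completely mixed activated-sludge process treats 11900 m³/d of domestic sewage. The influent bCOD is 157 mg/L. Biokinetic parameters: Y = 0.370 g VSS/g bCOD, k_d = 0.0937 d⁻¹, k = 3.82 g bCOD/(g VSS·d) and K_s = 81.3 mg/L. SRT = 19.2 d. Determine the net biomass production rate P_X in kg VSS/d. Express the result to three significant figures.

P_X ≈ 232 kg VSS/d

From the Monod/SRT balance for a CMAS, S = K_s·(1+k_d θ_c)/[θ_c·(Y k − k_d) − 1] = 81.3 × (1 + 0.0937 × 19.2) / [19.2 × (0.370 × 3.82 − 0.0937) − 1] = 227.6 / 24.34 = 9.350 mg/L.
The observed yield is Y_obs = Y/(1 + k_d·θ_c) = 0.370 / (1 + 0.0937 × 19.2) = 0.370 / 2.799 = 0.1322 g VSS per g bCOD removed.
Q·(S₀ − S) = 11900 × (157 − 9.35) × 10⁻³ = 1757 kg/d removed.
So the net sludge growth is P_X = 0.1322 × 1757 = 232.3 kg VSS/d.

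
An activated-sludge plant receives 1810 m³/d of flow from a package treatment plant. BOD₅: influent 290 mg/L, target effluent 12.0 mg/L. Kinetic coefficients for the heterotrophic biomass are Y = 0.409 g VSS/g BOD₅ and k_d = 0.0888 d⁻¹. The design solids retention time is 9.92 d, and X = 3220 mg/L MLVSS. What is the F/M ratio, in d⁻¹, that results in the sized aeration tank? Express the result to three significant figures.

F/M ≈ 0.484 d⁻¹

Steady-state biomass mass balance: V·X·(1 + k_d·θ_c) = Y·Q·(S₀ − S)·θ_c, so V = 0.409 × 1810 × (290 − 12.0) × 9.92 / [3220 × (1 + 0.0888 × 9.92)] = 2.04×10^6 / 6056 = 337.1 m³.
Food-to-microorganism ratio F/M = Q S₀ / (V X) = 1810 × 290 / (337.1 × 3220) = 0.4836 d⁻¹.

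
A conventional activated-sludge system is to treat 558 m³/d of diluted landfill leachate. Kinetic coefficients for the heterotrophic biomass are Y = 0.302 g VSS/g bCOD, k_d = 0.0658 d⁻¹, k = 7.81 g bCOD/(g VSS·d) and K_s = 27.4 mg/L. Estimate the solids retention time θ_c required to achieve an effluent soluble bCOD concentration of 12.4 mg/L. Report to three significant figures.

Specific growth rate at S = 12.4 mg/L: μ = YkS/(K_s+S) = 0.302·7.81·12.4/(27.4+12.4) = 0.7348 d⁻¹.
1/θ_c = 0.7348 − 0.0658 = 0.6690 d⁻¹, so θ_c = 1.495 d.

θ_c ≈ 1.49 d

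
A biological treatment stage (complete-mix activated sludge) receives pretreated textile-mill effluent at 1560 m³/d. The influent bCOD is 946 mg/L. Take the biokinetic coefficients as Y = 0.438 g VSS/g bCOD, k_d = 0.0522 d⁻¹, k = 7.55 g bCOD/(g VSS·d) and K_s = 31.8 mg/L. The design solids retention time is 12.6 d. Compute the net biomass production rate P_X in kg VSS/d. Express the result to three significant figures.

Effluent substrate depends only on kinetics and SRT: S = K_s(1 + k_d θ_c) / [θ_c(Yk − k_d) − 1] = 31.8 × (1 + 0.0522 × 12.6) / [12.6 × (0.438 × 7.55 − 0.0522) − 1] = 52.72 / 40.01 = 1.318 mg/L.
Observed yield with endogenous decay: Y_obs = Y / (1 + k_d·θ_c) = 0.438 / (1 + 0.0522 × 12.6) = 0.438 / 1.658 = 0.2642 g VSS/g bCOD.
Substrate removed = Q·(S₀ − S) = 1560 m³/d × (946 − 1.32) g/m³ = 1.47×10^6 g/d = 1474 kg/d.
So the net sludge growth is P_X = 0.2642 × 1474 = 389.4 kg VSS/d.

P_X ≈ 389 kg VSS/d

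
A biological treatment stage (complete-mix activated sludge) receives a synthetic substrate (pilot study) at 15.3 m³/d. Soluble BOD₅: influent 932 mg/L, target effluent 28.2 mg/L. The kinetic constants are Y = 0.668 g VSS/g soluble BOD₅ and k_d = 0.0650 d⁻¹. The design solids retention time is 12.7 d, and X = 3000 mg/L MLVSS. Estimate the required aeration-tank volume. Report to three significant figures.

V ≈ 21.4 m³

From the SRT design equation V = Y Q (S₀−S) θ_c / [X (1 + k_d θ_c)] = 0.668 × 15.3 × (932 − 28.2) × 12.7 / [3000 × (1 + 0.0650 × 12.7)] = 1.17×10^5 / 5476 = 21.42 m³.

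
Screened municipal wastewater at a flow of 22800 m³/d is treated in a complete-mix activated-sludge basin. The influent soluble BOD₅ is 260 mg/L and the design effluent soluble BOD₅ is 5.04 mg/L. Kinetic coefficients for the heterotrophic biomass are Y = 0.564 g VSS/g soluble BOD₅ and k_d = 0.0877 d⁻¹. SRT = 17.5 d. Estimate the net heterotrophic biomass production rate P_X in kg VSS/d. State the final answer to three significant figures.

P_X ≈ 1290 kg VSS/d

Observed yield with endogenous decay: Y_obs = Y / (1 + k_d·θ_c) = 0.564 / (1 + 0.0877 × 17.5) = 0.564 / 2.535 = 0.2225 g VSS/g soluble BOD₅.
ΔS = 260 − 5.04 = 255.0 mg/L, so the substrate removal rate is 22800 × 255.0/1000 = 5813 kg soluble BOD₅/d.
Biomass produced: P_X = Y_obs·Q·ΔS = 0.2225 × 5813 ≈ 1293 kg VSS/d.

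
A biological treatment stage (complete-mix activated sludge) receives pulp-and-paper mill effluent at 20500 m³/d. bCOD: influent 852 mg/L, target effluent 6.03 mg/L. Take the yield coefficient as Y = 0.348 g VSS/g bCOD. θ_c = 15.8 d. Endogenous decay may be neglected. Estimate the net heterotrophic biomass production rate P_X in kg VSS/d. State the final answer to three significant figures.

With endogenous decay neglected, the observed yield equals the true yield: Y_obs = Y = 0.348 g VSS/g bCOD.
Substrate removed = Q·(S₀ − S) = 20500 m³/d × (852 − 6.03) g/m³ = 1.73×10^7 g/d = 17342 kg/d.
Net biomass production P_X = Y_obs × Q·(S₀ − S) = 0.3480 × 17342 = 6035 kg VSS/d.

P_X ≈ 6040 kg VSS/d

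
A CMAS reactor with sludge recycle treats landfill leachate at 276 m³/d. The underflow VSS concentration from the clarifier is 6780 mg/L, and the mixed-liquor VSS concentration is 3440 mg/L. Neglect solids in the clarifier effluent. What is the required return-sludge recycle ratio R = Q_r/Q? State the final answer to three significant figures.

R ≈ 1.03

Mass balance around the secondary clarifier (neglecting effluent solids): R = X / (X_r − X) = 3440 / (6780 − 3440) = 1.030.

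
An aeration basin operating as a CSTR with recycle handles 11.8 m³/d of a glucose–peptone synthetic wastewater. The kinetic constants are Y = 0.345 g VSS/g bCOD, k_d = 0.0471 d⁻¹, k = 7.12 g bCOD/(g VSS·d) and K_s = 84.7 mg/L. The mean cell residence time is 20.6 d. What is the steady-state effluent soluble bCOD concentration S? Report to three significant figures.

For a completely mixed reactor with recycle the Lawrence–McCarty relation gives S = K_s·(1 + k_d·θ_c) / [θ_c·(Y·k − k_d) − 1] = 84.7 × (1 + 0.0471 × 20.6) / [20.6 × (0.345 × 7.12 − 0.0471) − 1] = 166.9 / 48.63 = 3.432 mg/L.

S ≈ 3.43 mg/L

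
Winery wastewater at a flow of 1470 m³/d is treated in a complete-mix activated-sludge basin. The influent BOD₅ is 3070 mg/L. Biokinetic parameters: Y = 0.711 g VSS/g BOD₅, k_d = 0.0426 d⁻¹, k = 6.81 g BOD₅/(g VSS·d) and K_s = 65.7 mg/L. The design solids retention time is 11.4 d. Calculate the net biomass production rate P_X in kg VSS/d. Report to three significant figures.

P_X ≈ 2160 kg VSS/d

From the Monod/SRT balance for a CMAS, S = K_s·(1+k_d θ_c)/[θ_c·(Y k − k_d) − 1] = 65.7 × (1 + 0.0426 × 11.4) / [11.4 × (0.711 × 6.81 − 0.0426) − 1] = 97.61 / 53.71 = 1.817 mg/L.
Correct the yield for decay: Y_obs = Y/(1 + k_d θ_c) = 0.711 / (1 + 0.0426 × 11.4) = 0.711 / 1.486 = 0.4786.
Q·(S₀ − S) = 1470 × (3070 − 1.82) × 10⁻³ = 4510 kg/d removed.
P_X = Y_obs · Q(S₀ − S) = 0.4786 × 4510 = 2159 kg VSS/d.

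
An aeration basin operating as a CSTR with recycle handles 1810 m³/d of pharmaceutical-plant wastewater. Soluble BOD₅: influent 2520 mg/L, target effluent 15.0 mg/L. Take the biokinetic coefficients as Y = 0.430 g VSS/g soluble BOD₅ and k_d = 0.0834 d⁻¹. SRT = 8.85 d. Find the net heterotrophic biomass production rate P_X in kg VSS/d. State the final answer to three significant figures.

P_X ≈ 1120 kg VSS/d

Y_obs = Y / (1 + k_d θ_c) = 0.430 / (1 + 0.0834 × 8.85) = 0.430 / 1.738 = 0.2474.
Mass of soluble BOD₅ removed per day: Q(S₀ − S) = 1810 × 2505 g/m³ = 4534 kg/d.
So the net sludge growth is P_X = 0.2474 × 4534 = 1122 kg VSS/d.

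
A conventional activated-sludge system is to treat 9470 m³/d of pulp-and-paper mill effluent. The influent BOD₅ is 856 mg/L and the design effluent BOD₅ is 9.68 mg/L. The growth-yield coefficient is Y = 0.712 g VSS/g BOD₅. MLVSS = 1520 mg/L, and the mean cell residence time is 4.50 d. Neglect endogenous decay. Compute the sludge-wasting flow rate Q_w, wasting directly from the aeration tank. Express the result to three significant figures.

V·X = Y·Q·ΔS·θ_c gives V = 0.712 × 9470 × (856 − 9.68) × 4.50 / 1520 = 16894 m³.
With mixed-liquor wasting, θ_c = V/Q_w, so Q_w = V/θ_c = 16894/4.50 = 3754 m³/d.

Q_w ≈ 3750 m³/d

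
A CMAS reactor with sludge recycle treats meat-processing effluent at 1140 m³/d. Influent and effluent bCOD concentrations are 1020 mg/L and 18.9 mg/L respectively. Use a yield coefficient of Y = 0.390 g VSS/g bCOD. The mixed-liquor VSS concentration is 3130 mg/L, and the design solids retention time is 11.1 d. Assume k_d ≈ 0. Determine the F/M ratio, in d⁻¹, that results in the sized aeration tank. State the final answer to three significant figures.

Biomass mass balance (decay neglected): V·X = Y·Q·(S₀ − S)·θ_c, so V = 0.390 × 1140 × (1020 − 18.9) × 11.1 / 3130 = 1578 m³.
Food-to-microorganism ratio F/M = Q S₀ / (V X) = 1140 × 1020 / (1578 × 3130) = 0.2354 d⁻¹.

F/M ≈ 0.235 d⁻¹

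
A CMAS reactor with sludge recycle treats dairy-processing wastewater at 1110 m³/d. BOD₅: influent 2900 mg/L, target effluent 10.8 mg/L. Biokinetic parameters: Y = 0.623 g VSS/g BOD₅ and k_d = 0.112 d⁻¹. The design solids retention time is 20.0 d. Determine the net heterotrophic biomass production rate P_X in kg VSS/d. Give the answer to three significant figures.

The observed yield is Y_obs = Y/(1 + k_d·θ_c) = 0.623 / (1 + 0.112 × 20.0) = 0.623 / 3.240 = 0.1923 g VSS per g BOD₅ removed.
Q·(S₀ − S) = 1110 × (2900 − 10.8) × 10⁻³ = 3207 kg/d removed.
Biomass produced: P_X = Y_obs·Q·ΔS = 0.1923 × 3207 ≈ 616.7 kg VSS/d.

P_X ≈ 617 kg VSS/d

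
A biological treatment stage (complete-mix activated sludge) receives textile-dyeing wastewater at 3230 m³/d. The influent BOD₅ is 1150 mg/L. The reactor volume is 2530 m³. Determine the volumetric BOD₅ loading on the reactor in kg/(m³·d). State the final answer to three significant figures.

L_v ≈ 1.47 kg BOD₅/(m³·d)

L_v = Q S₀ / V = 3230 × 1150 × 10⁻³ / 2530 = 1.468 kg/(m³·d).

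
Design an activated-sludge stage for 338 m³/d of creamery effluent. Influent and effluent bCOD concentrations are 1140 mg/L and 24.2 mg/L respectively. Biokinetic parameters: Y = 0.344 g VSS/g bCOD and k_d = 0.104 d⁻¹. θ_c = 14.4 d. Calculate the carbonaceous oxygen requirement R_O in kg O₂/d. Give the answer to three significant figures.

R_O ≈ 303 kg O₂/d

Y_obs = Y / (1 + k_d θ_c) = 0.344 / (1 + 0.104 × 14.4) = 0.344 / 2.498 = 0.1377.
ΔS = 1140 − 24.2 = 1116 mg/L, so the substrate removal rate is 338 × 1116/1000 = 377.1 kg bCOD/d.
Net sludge production P_X = 0.1377 × 377.1 = 51.94 kg VSS/d.
Carbonaceous O₂ demand = substrate oxidised − cell-mass equivalent = 377.1 − 1.42 × 51.94 = 303.4 kg O₂/d.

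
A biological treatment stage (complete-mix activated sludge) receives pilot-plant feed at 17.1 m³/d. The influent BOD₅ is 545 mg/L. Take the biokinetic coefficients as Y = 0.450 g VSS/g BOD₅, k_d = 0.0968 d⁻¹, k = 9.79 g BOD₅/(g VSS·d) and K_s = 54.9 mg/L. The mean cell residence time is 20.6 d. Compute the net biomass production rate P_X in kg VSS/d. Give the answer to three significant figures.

From the Monod/SRT balance for a CMAS, S = K_s·(1+k_d θ_c)/[θ_c·(Y k − k_d) − 1] = 54.9 × (1 + 0.0968 × 20.6) / [20.6 × (0.450 × 9.79 − 0.0968) − 1] = 164.4 / 87.76 = 1.873 mg/L.
The observed yield is Y_obs = Y/(1 + k_d·θ_c) = 0.450 / (1 + 0.0968 × 20.6) = 0.450 / 2.994 = 0.1503 g VSS per g BOD₅ removed.
Mass of BOD₅ removed per day: Q(S₀ − S) = 17.1 × 543.1 g/m³ = 9.288 kg/d.
P_X = Y_obs · Q(S₀ − S) = 0.1503 × 9.288 = 1.396 kg VSS/d.

P_X ≈ 1.40 kg VSS/d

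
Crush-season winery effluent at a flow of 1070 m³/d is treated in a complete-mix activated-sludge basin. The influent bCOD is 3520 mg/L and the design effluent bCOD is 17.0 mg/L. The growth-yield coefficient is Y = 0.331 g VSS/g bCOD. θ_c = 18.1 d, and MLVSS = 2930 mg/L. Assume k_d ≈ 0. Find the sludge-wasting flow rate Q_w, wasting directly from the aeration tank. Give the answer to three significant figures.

Q_w ≈ 423 m³/d

Biomass mass balance (decay neglected): V·X = Y·Q·(S₀ − S)·θ_c, so V = 0.331 × 1070 × (3520 − 17.0) × 18.1 / 2930 = 7664 m³.
With mixed-liquor wasting, θ_c = V/Q_w, so Q_w = V/θ_c = 7664/18.1 = 423.4 m³/d.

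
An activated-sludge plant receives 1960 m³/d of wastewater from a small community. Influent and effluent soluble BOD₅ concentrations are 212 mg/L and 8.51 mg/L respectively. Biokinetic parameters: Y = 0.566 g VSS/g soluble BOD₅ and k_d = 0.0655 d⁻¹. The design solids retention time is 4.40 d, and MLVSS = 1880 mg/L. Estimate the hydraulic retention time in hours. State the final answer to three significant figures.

Steady-state biomass mass balance: V·X·(1 + k_d·θ_c) = Y·Q·(S₀ − S)·θ_c, so V = 0.566 × 1960 × (212 − 8.51) × 4.40 / [1880 × (1 + 0.0655 × 4.40)] = 9.93×10^5 / 2422 = 410.1 m³.
Hydraulic retention time τ = V/Q = 410.1 / 1960 = 0.2093 d = 5.022 h.

τ ≈ 5.02 h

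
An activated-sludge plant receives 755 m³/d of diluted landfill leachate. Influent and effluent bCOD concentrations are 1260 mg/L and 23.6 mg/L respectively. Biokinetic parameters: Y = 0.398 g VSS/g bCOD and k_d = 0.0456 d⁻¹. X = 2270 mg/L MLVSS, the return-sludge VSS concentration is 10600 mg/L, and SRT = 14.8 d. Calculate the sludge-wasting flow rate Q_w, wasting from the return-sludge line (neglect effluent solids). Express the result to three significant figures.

Q_w ≈ 20.9 m³/d

From the SRT design equation V = Y Q (S₀−S) θ_c / [X (1 + k_d θ_c)] = 0.398 × 755 × (1260 − 23.6) × 14.8 / [2270 × (1 + 0.0456 × 14.8)] = 5.5×10^6 / 3802 = 1446 m³.
Q_w = (V·X)/(θ_c X_r) = 1446 × 2270 / (14.8 × 10600) = 20.93 m³/d.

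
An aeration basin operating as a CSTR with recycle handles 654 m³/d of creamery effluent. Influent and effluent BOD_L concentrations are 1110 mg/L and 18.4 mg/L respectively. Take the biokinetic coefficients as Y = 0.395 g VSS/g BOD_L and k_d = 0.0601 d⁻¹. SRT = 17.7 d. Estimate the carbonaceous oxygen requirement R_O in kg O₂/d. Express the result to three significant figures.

R_O ≈ 520 kg O₂/d

Y_obs = Y / (1 + k_d θ_c) = 0.395 / (1 + 0.0601 × 17.7) = 0.395 / 2.064 = 0.1914.
Substrate removed = Q·(S₀ − S) = 654 m³/d × (1110 − 18.4) g/m³ = 7.14×10^5 g/d = 713.9 kg/d.
P_X = Y_obs·Q·(S₀ − S) = 0.1914 × 713.9 = 136.6 kg VSS/d.
Carbonaceous O₂ demand = substrate oxidised − cell-mass equivalent = 713.9 − 1.42 × 136.6 = 519.9 kg O₂/d.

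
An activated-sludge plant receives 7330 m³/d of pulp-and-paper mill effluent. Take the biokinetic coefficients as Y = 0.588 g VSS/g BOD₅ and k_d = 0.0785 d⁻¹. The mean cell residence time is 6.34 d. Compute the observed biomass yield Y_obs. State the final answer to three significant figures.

Y_obs ≈ 0.393 g VSS/g BOD₅

Correct the yield for decay: Y_obs = Y/(1 + k_d θ_c) = 0.588 / (1 + 0.0785 × 6.34) = 0.588 / 1.498 = 0.3926.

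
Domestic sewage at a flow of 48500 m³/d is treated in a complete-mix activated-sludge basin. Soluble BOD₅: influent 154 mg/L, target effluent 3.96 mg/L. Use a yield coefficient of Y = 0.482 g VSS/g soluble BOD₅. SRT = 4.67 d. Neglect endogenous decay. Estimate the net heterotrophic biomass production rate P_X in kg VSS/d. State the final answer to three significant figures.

With endogenous decay neglected, the observed yield equals the true yield: Y_obs = Y = 0.482 g VSS/g soluble BOD₅.
ΔS = 154 − 3.96 = 150.0 mg/L, so the substrate removal rate is 48500 × 150.0/1000 = 7277 kg soluble BOD₅/d.
So the net sludge growth is P_X = 0.4820 × 7277 = 3507 kg VSS/d.

P_X ≈ 3510 kg VSS/d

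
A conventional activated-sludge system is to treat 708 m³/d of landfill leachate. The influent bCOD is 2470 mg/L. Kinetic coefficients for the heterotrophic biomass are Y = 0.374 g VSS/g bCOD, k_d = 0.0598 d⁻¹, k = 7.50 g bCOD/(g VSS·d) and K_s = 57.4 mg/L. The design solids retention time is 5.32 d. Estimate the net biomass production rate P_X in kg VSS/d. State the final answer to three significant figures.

P_X ≈ 495 kg VSS/d

For a completely mixed reactor with recycle the Lawrence–McCarty relation gives S = K_s·(1 + k_d·θ_c) / [θ_c·(Y·k − k_d) − 1] = 57.4 × (1 + 0.0598 × 5.32) / [5.32 × (0.374 × 7.50 − 0.0598) − 1] = 75.66 / 13.60 = 5.561 mg/L.
Observed yield with endogenous decay: Y_obs = Y / (1 + k_d·θ_c) = 0.374 / (1 + 0.0598 × 5.32) = 0.374 / 1.318 = 0.2837 g VSS/g bCOD.
Substrate removed = Q·(S₀ − S) = 708 m³/d × (2470 − 5.56) g/m³ = 1.74×10^6 g/d = 1745 kg/d.
Net biomass production P_X = Y_obs × Q·(S₀ − S) = 0.2837 × 1745 = 495.1 kg VSS/d.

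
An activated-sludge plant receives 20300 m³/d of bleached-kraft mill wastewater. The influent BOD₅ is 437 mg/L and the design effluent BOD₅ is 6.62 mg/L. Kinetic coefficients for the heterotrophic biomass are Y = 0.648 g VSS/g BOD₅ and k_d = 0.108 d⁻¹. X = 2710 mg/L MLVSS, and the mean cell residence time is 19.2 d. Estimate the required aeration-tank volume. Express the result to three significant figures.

V ≈ 13000 m³

From the SRT design equation V = Y Q (S₀−S) θ_c / [X (1 + k_d θ_c)] = 0.648 × 20300 × (437 − 6.62) × 19.2 / [2710 × (1 + 0.108 × 19.2)] = 1.09×10^8 / 8329 = 13050 m³.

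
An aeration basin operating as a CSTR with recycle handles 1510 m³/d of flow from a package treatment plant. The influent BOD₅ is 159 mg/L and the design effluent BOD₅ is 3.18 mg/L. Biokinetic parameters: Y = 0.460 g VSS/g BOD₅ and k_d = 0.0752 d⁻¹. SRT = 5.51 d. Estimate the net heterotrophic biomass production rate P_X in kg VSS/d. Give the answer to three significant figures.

The observed yield is Y_obs = Y/(1 + k_d·θ_c) = 0.460 / (1 + 0.0752 × 5.51) = 0.460 / 1.414 = 0.3252 g VSS per g BOD₅ removed.
Substrate removed = Q·(S₀ − S) = 1510 m³/d × (159 − 3.18) g/m³ = 2.35×10^5 g/d = 235.3 kg/d.
Biomass produced: P_X = Y_obs·Q·ΔS = 0.3252 × 235.3 ≈ 76.52 kg VSS/d.

P_X ≈ 76.5 kg VSS/d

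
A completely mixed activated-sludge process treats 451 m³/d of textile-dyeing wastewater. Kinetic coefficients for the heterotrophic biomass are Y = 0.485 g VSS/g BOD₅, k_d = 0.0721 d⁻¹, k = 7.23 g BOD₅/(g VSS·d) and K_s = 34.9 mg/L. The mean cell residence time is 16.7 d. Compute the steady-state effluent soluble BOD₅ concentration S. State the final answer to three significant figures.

S ≈ 1.36 mg/L

Effluent substrate depends only on kinetics and SRT: S = K_s(1 + k_d θ_c) / [θ_c(Yk − k_d) − 1] = 34.9 × (1 + 0.0721 × 16.7) / [16.7 × (0.485 × 7.23 − 0.0721) − 1] = 76.92 / 56.36 = 1.365 mg/L.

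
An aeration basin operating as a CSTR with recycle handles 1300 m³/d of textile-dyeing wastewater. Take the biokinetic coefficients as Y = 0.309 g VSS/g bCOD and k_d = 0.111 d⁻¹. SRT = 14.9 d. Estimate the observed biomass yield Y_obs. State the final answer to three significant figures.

Y_obs ≈ 0.116 g VSS/g bCOD

The observed yield is Y_obs = Y/(1 + k_d·θ_c) = 0.309 / (1 + 0.111 × 14.9) = 0.309 / 2.654 = 0.1164 g VSS per g bCOD removed.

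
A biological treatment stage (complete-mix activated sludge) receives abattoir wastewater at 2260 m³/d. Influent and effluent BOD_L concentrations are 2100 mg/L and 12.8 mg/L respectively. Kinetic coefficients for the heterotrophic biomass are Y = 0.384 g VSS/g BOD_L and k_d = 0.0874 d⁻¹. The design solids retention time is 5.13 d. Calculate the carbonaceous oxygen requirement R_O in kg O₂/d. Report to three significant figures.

R_O ≈ 2940 kg O₂/d

Y_obs = Y / (1 + k_d θ_c) = 0.384 / (1 + 0.0874 × 5.13) = 0.384 / 1.448 = 0.2651.
Mass of BOD_L removed per day: Q(S₀ − S) = 2260 × 2087 g/m³ = 4717 kg/d.
Biomass synthesised: P_X = Y_obs × 4717 = 1251 kg VSS/d.
R_O = Q·ΔS − 1.42 P_X = 4717 − 1776 = 2941 kg O₂/d.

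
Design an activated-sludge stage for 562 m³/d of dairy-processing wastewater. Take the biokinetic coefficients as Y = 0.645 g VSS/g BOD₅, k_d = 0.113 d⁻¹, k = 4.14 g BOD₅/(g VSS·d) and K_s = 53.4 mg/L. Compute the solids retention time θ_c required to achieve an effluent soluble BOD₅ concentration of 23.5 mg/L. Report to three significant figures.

θ_c ≈ 1.42 d

From 1/θ_c = Y·k·S/(K_s + S) − k_d: Y·k·S/(K_s+S) = 0.645 × 4.14 × 23.5 / (53.4 + 23.5) = 0.8160 d⁻¹.
θ_c = 1/(μ − k_d) = 1/(0.8160 − 0.113) = 1/0.7030 = 1.422 d.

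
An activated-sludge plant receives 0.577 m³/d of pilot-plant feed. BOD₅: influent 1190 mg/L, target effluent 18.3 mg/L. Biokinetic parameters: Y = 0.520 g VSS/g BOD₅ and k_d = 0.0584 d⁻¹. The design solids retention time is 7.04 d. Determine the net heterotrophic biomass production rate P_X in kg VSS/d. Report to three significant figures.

P_X ≈ 0.249 kg VSS/d

Y_obs = Y / (1 + k_d θ_c) = 0.520 / (1 + 0.0584 × 7.04) = 0.520 / 1.411 = 0.3685.
ΔS = 1190 − 18.3 = 1172 mg/L, so the substrate removal rate is 0.577 × 1172/1000 = 0.6761 kg BOD₅/d.
Biomass produced: P_X = Y_obs·Q·ΔS = 0.3685 × 0.6761 ≈ 0.2491 kg VSS/d.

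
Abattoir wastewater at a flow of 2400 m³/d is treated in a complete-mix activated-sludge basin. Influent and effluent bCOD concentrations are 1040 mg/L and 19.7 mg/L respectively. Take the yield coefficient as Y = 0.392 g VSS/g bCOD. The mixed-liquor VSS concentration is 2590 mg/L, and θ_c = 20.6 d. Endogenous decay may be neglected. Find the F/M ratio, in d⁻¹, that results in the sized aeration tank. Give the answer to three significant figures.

F/M ≈ 0.126 d⁻¹

With k_d = 0 the design equation reduces to V = Y Q (S₀−S) θ_c / X = 0.392 × 2400 × (1040 − 19.7) × 20.6 / 2590 = 7635 m³.
F/M = Q·S₀ / (V·X) = 2400 × 1040 / (7635 × 2590) = 0.1262 g bCOD·(g VSS·d)⁻¹.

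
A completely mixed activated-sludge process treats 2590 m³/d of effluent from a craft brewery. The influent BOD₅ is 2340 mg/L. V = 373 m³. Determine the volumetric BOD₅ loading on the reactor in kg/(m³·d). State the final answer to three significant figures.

Applied BOD₅ load per unit volume = Q·S₀/V = (2590 × 2340/1000)/373.0 = 16.25 kg BOD₅·m⁻³·d⁻¹.

L_v ≈ 16.2 kg BOD₅/(m³·d)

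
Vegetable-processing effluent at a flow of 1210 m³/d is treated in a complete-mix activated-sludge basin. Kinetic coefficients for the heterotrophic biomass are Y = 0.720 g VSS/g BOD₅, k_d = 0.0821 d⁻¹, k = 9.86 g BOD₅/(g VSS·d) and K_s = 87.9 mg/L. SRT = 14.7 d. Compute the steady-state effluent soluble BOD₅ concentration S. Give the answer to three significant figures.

S ≈ 1.90 mg/L

For a completely mixed reactor with recycle the Lawrence–McCarty relation gives S = K_s·(1 + k_d·θ_c) / [θ_c·(Y·k − k_d) − 1] = 87.9 × (1 + 0.0821 × 14.7) / [14.7 × (0.720 × 9.86 − 0.0821) − 1] = 194.0 / 102.2 = 1.899 mg/L.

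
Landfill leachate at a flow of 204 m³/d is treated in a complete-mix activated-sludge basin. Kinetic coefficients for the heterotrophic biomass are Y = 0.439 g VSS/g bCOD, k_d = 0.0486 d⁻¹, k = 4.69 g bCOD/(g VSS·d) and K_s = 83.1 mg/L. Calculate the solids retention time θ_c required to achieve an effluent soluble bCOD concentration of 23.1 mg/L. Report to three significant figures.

θ_c ≈ 2.50 d

Specific growth rate at S = 23.1 mg/L: μ = YkS/(K_s+S) = 0.439·4.69·23.1/(83.1+23.1) = 0.4478 d⁻¹.
Then 1/θ_c = μ − k_d = 0.4478 − 0.0486 = 0.3992 d⁻¹, giving θ_c = 2.505 d.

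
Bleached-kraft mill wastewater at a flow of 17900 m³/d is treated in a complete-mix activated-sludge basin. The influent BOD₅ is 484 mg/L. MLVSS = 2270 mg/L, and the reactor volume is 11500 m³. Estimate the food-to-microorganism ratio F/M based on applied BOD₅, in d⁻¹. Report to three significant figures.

F/M ≈ 0.332 d⁻¹

F/M = Q·S₀ / (V·X) = 17900 × 484 / (11500 × 2270) = 0.3319 g BOD₅·(g VSS·d)⁻¹.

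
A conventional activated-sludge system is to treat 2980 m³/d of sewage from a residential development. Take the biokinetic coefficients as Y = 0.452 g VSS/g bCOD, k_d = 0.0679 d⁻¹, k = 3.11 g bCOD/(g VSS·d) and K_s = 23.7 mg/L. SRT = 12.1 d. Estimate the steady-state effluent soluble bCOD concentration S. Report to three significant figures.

Effluent substrate depends only on kinetics and SRT: S = K_s(1 + k_d θ_c) / [θ_c(Yk − k_d) − 1] = 23.7 × (1 + 0.0679 × 12.1) / [12.1 × (0.452 × 3.11 − 0.0679) − 1] = 43.17 / 15.19 = 2.843 mg/L.

S ≈ 2.84 mg/L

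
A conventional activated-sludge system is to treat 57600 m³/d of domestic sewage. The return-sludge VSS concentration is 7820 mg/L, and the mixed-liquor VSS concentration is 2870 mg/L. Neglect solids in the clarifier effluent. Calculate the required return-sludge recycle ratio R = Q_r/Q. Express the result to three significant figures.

R ≈ 0.580

R = Q_r/Q = X/(X_r − X) = 2870 / (7820 − 2870) = 0.5798.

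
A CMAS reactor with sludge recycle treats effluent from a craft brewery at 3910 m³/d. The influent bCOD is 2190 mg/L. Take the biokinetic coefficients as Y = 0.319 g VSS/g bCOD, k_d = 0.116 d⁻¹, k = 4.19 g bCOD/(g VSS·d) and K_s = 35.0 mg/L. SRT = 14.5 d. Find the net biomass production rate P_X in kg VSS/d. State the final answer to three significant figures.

From the Monod/SRT balance for a CMAS, S = K_s·(1+k_d θ_c)/[θ_c·(Y k − k_d) − 1] = 35.0 × (1 + 0.116 × 14.5) / [14.5 × (0.319 × 4.19 − 0.116) − 1] = 93.87 / 16.70 = 5.621 mg/L.
Observed yield with endogenous decay: Y_obs = Y / (1 + k_d·θ_c) = 0.319 / (1 + 0.116 × 14.5) = 0.319 / 2.682 = 0.1189 g VSS/g bCOD.
ΔS = 2190 − 5.62 = 2184 mg/L, so the substrate removal rate is 3910 × 2184/1000 = 8541 kg bCOD/d.
Net biomass production P_X = Y_obs × Q·(S₀ − S) = 0.1189 × 8541 = 1016 kg VSS/d.

P_X ≈ 1020 kg VSS/d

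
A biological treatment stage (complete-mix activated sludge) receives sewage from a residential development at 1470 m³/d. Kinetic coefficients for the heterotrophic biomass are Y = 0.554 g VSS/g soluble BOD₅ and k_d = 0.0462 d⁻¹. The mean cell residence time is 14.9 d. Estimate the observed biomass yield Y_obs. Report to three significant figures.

The observed yield is Y_obs = Y/(1 + k_d·θ_c) = 0.554 / (1 + 0.0462 × 14.9) = 0.554 / 1.688 = 0.3281 g VSS per g soluble BOD₅ removed.

Y_obs ≈ 0.328 g VSS/g soluble BOD₅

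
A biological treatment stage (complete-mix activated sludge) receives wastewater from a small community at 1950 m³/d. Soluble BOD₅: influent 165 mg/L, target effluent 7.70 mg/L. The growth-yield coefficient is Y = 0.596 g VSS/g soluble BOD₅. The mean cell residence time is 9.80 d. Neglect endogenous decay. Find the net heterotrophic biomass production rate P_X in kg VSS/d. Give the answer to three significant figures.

No decay correction is needed, so Y_obs = Y = 0.596.
Q·(S₀ − S) = 1950 × (165 − 7.70) × 10⁻³ = 306.7 kg/d removed.
Biomass produced: P_X = Y_obs·Q·ΔS = 0.5960 × 306.7 ≈ 182.8 kg VSS/d.

P_X ≈ 183 kg VSS/d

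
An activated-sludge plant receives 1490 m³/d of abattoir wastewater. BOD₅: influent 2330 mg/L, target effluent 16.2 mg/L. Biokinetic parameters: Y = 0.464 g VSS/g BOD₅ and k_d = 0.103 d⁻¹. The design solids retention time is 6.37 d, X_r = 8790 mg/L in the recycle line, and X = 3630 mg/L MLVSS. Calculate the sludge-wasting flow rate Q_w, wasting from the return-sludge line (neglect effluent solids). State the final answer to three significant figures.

Q_w ≈ 110 m³/d

Steady-state biomass mass balance: V·X·(1 + k_d·θ_c) = Y·Q·(S₀ − S)·θ_c, so V = 0.464 × 1490 × (2330 − 16.2) × 6.37 / [3630 × (1 + 0.103 × 6.37)] = 1.02×10^7 / 6012 = 1695 m³.
θ_c = V·X/(Q_w·X_r) when wasting from the recycle, so Q_w = V·X/(θ_c·X_r) = 1695 × 3630 / (6.37 × 8790) = 109.9 m³/d.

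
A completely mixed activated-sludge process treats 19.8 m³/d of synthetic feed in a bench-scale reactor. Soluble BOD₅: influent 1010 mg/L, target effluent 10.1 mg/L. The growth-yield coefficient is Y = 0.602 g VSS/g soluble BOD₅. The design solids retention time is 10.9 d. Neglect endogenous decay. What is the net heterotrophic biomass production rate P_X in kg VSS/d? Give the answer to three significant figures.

P_X ≈ 11.9 kg VSS/d

No decay correction is needed, so Y_obs = Y = 0.602.
Q·(S₀ − S) = 19.8 × (1010 − 10.1) × 10⁻³ = 19.80 kg/d removed.
Biomass produced: P_X = Y_obs·Q·ΔS = 0.6020 × 19.80 ≈ 11.92 kg VSS/d.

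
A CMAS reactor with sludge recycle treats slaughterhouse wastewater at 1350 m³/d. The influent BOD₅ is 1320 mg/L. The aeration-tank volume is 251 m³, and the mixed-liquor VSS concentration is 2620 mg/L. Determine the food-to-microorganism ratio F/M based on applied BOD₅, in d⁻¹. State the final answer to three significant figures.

Food-to-microorganism ratio F/M = Q S₀ / (V X) = 1350 × 1320 / (251.0 × 2620) = 2.710 d⁻¹.

F/M ≈ 2.71 d⁻¹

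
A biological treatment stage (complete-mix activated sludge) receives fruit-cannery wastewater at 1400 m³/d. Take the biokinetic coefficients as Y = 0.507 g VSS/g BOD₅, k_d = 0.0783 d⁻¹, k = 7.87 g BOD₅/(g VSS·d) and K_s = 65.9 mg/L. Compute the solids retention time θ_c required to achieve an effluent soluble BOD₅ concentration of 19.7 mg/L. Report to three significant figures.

θ_c ≈ 1.19 d

Specific growth rate at S = 19.7 mg/L: μ = YkS/(K_s+S) = 0.507·7.87·19.7/(65.9+19.7) = 0.9183 d⁻¹.
Then 1/θ_c = μ − k_d = 0.9183 − 0.0783 = 0.8400 d⁻¹, giving θ_c = 1.191 d.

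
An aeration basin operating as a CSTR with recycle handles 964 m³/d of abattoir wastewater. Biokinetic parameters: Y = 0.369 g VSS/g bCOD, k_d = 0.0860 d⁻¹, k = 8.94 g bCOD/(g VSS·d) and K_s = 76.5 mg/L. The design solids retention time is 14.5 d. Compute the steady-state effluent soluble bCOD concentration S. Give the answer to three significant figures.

S ≈ 3.77 mg/L

Effluent substrate depends only on kinetics and SRT: S = K_s(1 + k_d θ_c) / [θ_c(Yk − k_d) − 1] = 76.5 × (1 + 0.0860 × 14.5) / [14.5 × (0.369 × 8.94 − 0.0860) − 1] = 171.9 / 45.59 = 3.771 mg/L.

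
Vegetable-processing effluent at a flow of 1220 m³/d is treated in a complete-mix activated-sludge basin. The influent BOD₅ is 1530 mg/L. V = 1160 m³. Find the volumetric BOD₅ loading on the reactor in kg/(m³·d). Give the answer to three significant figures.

L_v ≈ 1.61 kg BOD₅/(m³·d)

Applied BOD₅ load per unit volume = Q·S₀/V = (1220 × 1530/1000)/1160 = 1.609 kg BOD₅·m⁻³·d⁻¹.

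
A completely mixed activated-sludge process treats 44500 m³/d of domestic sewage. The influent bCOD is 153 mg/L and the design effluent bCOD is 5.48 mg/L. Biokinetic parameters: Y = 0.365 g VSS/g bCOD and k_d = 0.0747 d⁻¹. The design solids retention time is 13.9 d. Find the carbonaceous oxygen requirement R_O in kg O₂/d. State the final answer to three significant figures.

Correct the yield for decay: Y_obs = Y/(1 + k_d θ_c) = 0.365 / (1 + 0.0747 × 13.9) = 0.365 / 2.038 = 0.1791.
ΔS = 153 − 5.48 = 147.5 mg/L, so the substrate removal rate is 44500 × 147.5/1000 = 6565 kg bCOD/d.
P_X = Y_obs·Q·(S₀ − S) = 0.1791 × 6565 = 1176 kg VSS/d.
R_O = Q·ΔS − 1.42 P_X = 6565 − 1669 = 4895 kg O₂/d.

R_O ≈ 4900 kg O₂/d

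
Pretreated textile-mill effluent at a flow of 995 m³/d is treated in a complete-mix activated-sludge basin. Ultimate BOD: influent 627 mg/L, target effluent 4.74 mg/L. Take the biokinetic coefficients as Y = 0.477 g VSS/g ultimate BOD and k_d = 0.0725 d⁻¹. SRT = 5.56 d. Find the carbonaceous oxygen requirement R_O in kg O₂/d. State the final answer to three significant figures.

Correct the yield for decay: Y_obs = Y/(1 + k_d θ_c) = 0.477 / (1 + 0.0725 × 5.56) = 0.477 / 1.403 = 0.3400.
Mass of ultimate BOD removed per day: Q(S₀ − S) = 995 × 622.3 g/m³ = 619.1 kg/d.
P_X = Y_obs·Q·(S₀ − S) = 0.3400 × 619.1 = 210.5 kg VSS/d.
R_O = Q·(S₀ − S) − 1.42·P_X = 619.1 − 1.42 × 210.5 = 320.3 kg O₂/d.

R_O ≈ 320 kg O₂/d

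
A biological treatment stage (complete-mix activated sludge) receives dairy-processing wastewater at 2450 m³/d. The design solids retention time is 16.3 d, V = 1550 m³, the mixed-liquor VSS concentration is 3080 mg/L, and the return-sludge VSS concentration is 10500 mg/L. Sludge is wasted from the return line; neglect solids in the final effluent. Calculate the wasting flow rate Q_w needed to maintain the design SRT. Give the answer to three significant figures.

Q_w ≈ 27.9 m³/d

Q_w = (V·X)/(θ_c X_r) = 1550 × 3080 / (16.3 × 10500) = 27.89 m³/d.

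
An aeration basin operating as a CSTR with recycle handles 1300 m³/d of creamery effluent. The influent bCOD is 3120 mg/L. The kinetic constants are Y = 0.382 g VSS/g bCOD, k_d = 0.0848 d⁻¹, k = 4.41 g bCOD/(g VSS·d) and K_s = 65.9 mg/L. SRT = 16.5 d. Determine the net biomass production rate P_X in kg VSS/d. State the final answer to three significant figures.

P_X ≈ 645 kg VSS/d

For a completely mixed reactor with recycle the Lawrence–McCarty relation gives S = K_s·(1 + k_d·θ_c) / [θ_c·(Y·k − k_d) − 1] = 65.9 × (1 + 0.0848 × 16.5) / [16.5 × (0.382 × 4.41 − 0.0848) − 1] = 158.1 / 25.40 = 6.225 mg/L.
Correct the yield for decay: Y_obs = Y/(1 + k_d θ_c) = 0.382 / (1 + 0.0848 × 16.5) = 0.382 / 2.399 = 0.1592.
Q·(S₀ − S) = 1300 × (3120 − 6.23) × 10⁻³ = 4048 kg/d removed.
Net biomass production P_X = Y_obs × Q·(S₀ − S) = 0.1592 × 4048 = 644.5 kg VSS/d.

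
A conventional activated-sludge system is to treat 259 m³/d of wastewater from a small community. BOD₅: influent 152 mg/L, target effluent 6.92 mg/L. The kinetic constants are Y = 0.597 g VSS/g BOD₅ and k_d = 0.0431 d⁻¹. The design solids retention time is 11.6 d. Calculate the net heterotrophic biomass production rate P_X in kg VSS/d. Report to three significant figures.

P_X ≈ 15.0 kg VSS/d

Y_obs = Y / (1 + k_d θ_c) = 0.597 / (1 + 0.0431 × 11.6) = 0.597 / 1.500 = 0.3980.
Substrate removed = Q·(S₀ − S) = 259 m³/d × (152 − 6.92) g/m³ = 3.76×10^4 g/d = 37.58 kg/d.
So the net sludge growth is P_X = 0.3980 × 37.58 = 14.96 kg VSS/d.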